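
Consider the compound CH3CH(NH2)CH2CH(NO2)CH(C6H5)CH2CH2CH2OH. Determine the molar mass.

266.34 g/mol

Element totals:
  C: 14
  H: 22
  N: 2
  O: 3
Molecular formula: C14H22N2O3.
  M = 14(12.011) + 22(1.008) + 2(14.007) + 3(15.999)
    = 168.154 + 22.176 + 28.014 + 47.997 = 266.341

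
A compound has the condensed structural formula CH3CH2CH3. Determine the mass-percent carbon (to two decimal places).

Element totals:
  C: 3
  H: 8
Molecular formula: C3H8.
Molar mass = 44.097 g/mol.
Mass from C: 3 × 12.011 = 36.033 g/mol.
%C = 36.033 / 44.097 × 100 = 81.71%.

81.71%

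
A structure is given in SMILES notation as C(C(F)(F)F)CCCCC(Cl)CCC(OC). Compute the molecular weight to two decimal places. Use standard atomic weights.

Atom tally by fragment:
  F3CCH2 → C:2 H:2 F:3
  CH2 → C:1 H:2
  CH2 → C:1 H:2
  CH2 → C:1 H:2
  CH2 → C:1 H:2
  CH(Cl) → C:1 H:1 Cl:1
  CH2 → C:1 H:2
  CH2 → C:1 H:2
  CH2OCH3 → C:2 H:5 O:1
Element totals:
  C: 11
  H: 20
  Cl: 1
  F: 3
  O: 1
Molecular formula: C11H20ClF3O.
  M = 11(12.011) + 20(1.008) + 35.45 + 3(18.998) + 15.999
    = 132.121 + 20.160 + 35.450 + 56.994 + 15.999 = 260.724

260.72 g/mol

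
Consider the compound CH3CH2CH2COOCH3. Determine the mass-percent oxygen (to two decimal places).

31.33%

Element totals:
  C: 5
  H: 10
  O: 2
Molecular formula: C5H10O2.
Molar mass = 102.133 g/mol.
Mass from O: 2 × 15.999 = 31.998 g/mol.
%O = 31.998 / 102.133 × 100 = 31.33%.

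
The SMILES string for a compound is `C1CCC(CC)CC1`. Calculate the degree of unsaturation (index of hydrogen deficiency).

Atom tally by fragment:
  cyclohexane ring core → C:6 H:12
  (− 1 ring H displaced by substituents)
  + C2H5 → C:2 H:5
Element totals:
  C: 8
  H: 16
Molecular formula: C8H16.
DoU = (2C + 2 + N − H − X) / 2 = (2·8 + 2 + 0 − 16 − 0) / 2 = 1.

1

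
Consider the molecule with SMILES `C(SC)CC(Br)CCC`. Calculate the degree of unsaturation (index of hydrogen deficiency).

Atom tally by fragment:
  CH3SCH2 → C:2 H:5 S:1
  CH2 → C:1 H:2
  CH(Br) → C:1 H:1 Br:1
  CH2 → C:1 H:2
  CH2 → C:1 H:2
  CH3 → C:1 H:3
Element totals:
  C: 7
  H: 15
  Br: 1
  S: 1
Molecular formula: C7H15BrS.
DoU = (2C + 2 + N − H − X) / 2 = (2·7 + 2 + 0 − 15 − 1) / 2 = 0.

0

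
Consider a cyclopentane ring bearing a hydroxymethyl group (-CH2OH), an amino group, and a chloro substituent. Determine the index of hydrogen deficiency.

Atom tally by fragment:
  cyclopentane ring core → C:5 H:10
  (− 3 ring H displaced by substituents)
  + CH2OH → C:1 H:3 O:1
  + NH2 → N:1 H:2
  + Cl → Cl:1
Element totals:
  C: 6
  H: 12
  Cl: 1
  N: 1
  O: 1
Molecular formula: C6H12ClNO.
DoU = (2C + 2 + N − H − X) / 2 = (2·6 + 2 + 1 − 12 − 1) / 2 = 1.

1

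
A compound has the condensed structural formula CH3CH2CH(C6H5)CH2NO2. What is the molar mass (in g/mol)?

179.22 g/mol

Element totals:
  C: 10
  H: 13
  N: 1
  O: 2
Molecular formula: C10H13NO2.
  M = 10(12.011) + 13(1.008) + 14.007 + 2(15.999)
    = 120.110 + 13.104 + 14.007 + 31.998 = 179.219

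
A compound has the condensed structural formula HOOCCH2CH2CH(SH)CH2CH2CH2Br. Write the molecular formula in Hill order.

Element totals:
  C: 7
  H: 13
  Br: 1
  O: 2
  S: 1

C7H13BrO2S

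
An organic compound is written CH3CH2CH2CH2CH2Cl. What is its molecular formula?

C5H11Cl

Atom tally by fragment:
  CH3 → C:1 H:3
  CH2 → C:1 H:2
  CH2 → C:1 H:2
  CH2 → C:1 H:2
  CH2Cl → C:1 H:2 Cl:1
Element totals:
  C: 5
  H: 11
  Cl: 1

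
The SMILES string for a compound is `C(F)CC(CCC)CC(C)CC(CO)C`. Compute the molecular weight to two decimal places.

218.36 g/mol

Atom tally by fragment:
  FCH2 → C:1 H:2 F:1
  CH2 → C:1 H:2
  CH(CH2CH2CH3) → C:4 H:8
  CH2 → C:1 H:2
  CH(CH3) → C:2 H:4
  CH2 → C:1 H:2
  CH(CH2OH) → C:2 H:4 O:1
  CH3 → C:1 H:3
Element totals:
  C: 13
  H: 27
  F: 1
  O: 1
Molecular formula: C13H27FO.
  M = 13(12.011) + 27(1.008) + 18.998 + 15.999
    = 156.143 + 27.216 + 18.998 + 15.999 = 218.356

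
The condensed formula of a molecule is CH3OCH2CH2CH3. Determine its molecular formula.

Atom tally by fragment:
  CH3OCH2 → C:2 H:5 O:1
  CH2 → C:1 H:2
  CH3 → C:1 H:3
Element totals:
  C: 4
  H: 10
  O: 1

C4H10O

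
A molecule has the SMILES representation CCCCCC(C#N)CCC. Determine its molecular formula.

Atom tally by fragment:
  CH3 → C:1 H:3
  CH2 → C:1 H:2
  CH2 → C:1 H:2
  CH2 → C:1 H:2
  CH2 → C:1 H:2
  CH(CN) → C:2 H:1 N:1
  CH2 → C:1 H:2
  CH2 → C:1 H:2
  CH3 → C:1 H:3
Element totals:
  C: 10
  H: 19
  N: 1

C10H19N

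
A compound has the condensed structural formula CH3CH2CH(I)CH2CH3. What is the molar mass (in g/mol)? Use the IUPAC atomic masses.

Atom tally by fragment:
  CH3 → C:1 H:3
  CH2 → C:1 H:2
  CH(I) → C:1 H:1 I:1
  CH2 → C:1 H:2
  CH3 → C:1 H:3
Element totals:
  C: 5
  H: 11
  I: 1
Molecular formula: C5H11I.
  M = 5(12.011) + 11(1.008) + 126.904
    = 60.055 + 11.088 + 126.904 = 198.047

198.05 g/mol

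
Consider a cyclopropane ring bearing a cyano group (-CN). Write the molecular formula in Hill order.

C4H5N

Atom tally by fragment:
  cyclopropane ring core → C:3 H:6
  (− 1 ring H displaced by substituents)
  + CN → C:1 N:1
Element totals:
  C: 4
  H: 5
  N: 1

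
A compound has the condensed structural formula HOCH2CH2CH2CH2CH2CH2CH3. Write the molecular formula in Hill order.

Element totals:
  C: 7
  H: 16
  O: 1

C7H16O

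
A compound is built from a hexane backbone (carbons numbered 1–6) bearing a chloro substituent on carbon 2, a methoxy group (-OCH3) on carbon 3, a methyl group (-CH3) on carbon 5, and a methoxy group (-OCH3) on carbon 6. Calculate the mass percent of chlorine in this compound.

18.21%

Atom tally by fragment:
  CH3 → C:1 H:3
  CH(Cl) → C:1 H:1 Cl:1
  CH(OCH3) → C:2 H:4 O:1
  CH2 → C:1 H:2
  CH(CH3) → C:2 H:4
  CH2OCH3 → C:2 H:5 O:1
Element totals:
  C: 9
  H: 19
  Cl: 1
  O: 2
Molecular formula: C9H19ClO2.
Molar mass = 194.699 g/mol.
Mass from Cl: 1 × 35.45 = 35.450 g/mol.
%Cl = 35.450 / 194.699 × 100 = 18.21%.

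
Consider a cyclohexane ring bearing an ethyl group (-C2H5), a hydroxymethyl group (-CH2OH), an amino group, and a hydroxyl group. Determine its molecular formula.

Atom tally by fragment:
  cyclohexane ring core → C:6 H:12
  (− 4 ring H displaced by substituents)
  + C2H5 → C:2 H:5
  + CH2OH → C:1 H:3 O:1
  + NH2 → N:1 H:2
  + OH → O:1 H:1
Element totals:
  C: 9
  H: 19
  N: 1
  O: 2

C9H19NO2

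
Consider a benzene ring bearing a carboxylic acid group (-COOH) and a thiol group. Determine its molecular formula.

C7H6O2S

Atom tally by fragment:
  benzene ring core → C:6 H:6
  (− 2 ring H displaced by substituents)
  + COOH → C:1 H:1 O:2
  + SH → S:1 H:1
Element totals:
  C: 7
  H: 6
  O: 2
  S: 1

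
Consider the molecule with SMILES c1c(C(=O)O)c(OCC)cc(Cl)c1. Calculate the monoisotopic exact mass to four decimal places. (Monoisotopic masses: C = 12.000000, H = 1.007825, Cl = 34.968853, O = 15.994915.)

Atom tally by fragment:
  benzene ring core → C:6 H:6
  (− 3 ring H displaced by substituents)
  + COOH → C:1 H:1 O:2
  + OC2H5 → C:2 H:5 O:1
  + Cl → Cl:1
Element totals:
  C: 9
  H: 9
  Cl: 1
  O: 3
Molecular formula: C9H9ClO3.
  M = 9(12.0) + 9(1.007825) + 34.968853 + 3(15.994915)
    = 108.000000 + 9.070425 + 34.968853 + 47.984745 = 200.024023

200.0240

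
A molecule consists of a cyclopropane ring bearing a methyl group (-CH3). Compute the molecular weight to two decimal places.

56.11 g/mol

Atom tally by fragment:
  cyclopropane ring core → C:3 H:6
  (− 1 ring H displaced by substituents)
  + CH3 → C:1 H:3
Element totals:
  C: 4
  H: 8
Molecular formula: C4H8.
  M = 4(12.011) + 8(1.008)
    = 48.044 + 8.064 = 56.108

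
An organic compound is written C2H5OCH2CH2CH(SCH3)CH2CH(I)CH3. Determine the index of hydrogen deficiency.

Atom tally by fragment:
  C2H5OCH2 → C:3 H:7 O:1
  CH2 → C:1 H:2
  CH(SCH3) → C:2 H:4 S:1
  CH2 → C:1 H:2
  CH(I) → C:1 H:1 I:1
  CH3 → C:1 H:3
Element totals:
  C: 9
  H: 19
  I: 1
  O: 1
  S: 1
Molecular formula: C9H19IOS.
DoU = (2C + 2 + N − H − X) / 2 = (2·9 + 2 + 0 − 19 − 1) / 2 = 0.

0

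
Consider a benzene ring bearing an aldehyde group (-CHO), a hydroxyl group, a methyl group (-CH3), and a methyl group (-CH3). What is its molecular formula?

C9H10O2

Atom tally by fragment:
  benzene ring core → C:6 H:6
  (− 4 ring H displaced by substituents)
  + CHO → C:1 H:1 O:1
  + OH → O:1 H:1
  + CH3 → C:1 H:3
  + CH3 → C:1 H:3
Element totals:
  C: 9
  H: 10
  O: 2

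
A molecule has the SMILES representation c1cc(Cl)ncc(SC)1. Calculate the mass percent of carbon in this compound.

Atom tally by fragment:
  pyridine ring core → C:5 H:5 N:1
  (− 2 ring H displaced by substituents)
  + Cl → Cl:1
  + SCH3 → C:1 H:3 S:1
Element totals:
  C: 6
  H: 6
  Cl: 1
  N: 1
  S: 1
Molecular formula: C6H6ClNS.
Molar mass = 159.631 g/mol.
Mass from C: 6 × 12.011 = 72.066 g/mol.
%C = 72.066 / 159.631 × 100 = 45.15%.

45.15%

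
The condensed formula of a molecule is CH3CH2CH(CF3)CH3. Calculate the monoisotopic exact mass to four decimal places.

126.0656

Element totals:
  C: 5
  H: 9
  F: 3
Molecular formula: C5H9F3.
  M = 5(12.0) + 9(1.007825) + 3(18.998403)
    = 60.000000 + 9.070425 + 56.995209 = 126.065634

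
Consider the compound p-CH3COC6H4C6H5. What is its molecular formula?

C14H12O

Element totals:
  C: 14
  H: 12
  O: 1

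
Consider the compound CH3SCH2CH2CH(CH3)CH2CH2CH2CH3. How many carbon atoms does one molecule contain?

Element totals:
  C: 9
  H: 20
  S: 1

9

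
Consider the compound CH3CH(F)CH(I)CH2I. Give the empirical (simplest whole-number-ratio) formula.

Element totals:
  C: 4
  H: 7
  F: 1
  I: 2
Molecular formula: C4H7FI2.
gcd of subscripts (4, 1, 7, 2) = 1, so the empirical formula equals the molecular formula.

C4H7FI2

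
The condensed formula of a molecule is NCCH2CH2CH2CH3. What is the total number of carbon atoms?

5

Element totals:
  C: 5
  H: 9
  N: 1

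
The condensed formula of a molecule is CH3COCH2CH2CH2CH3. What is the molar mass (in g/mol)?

Atom tally by fragment:
  CH3COCH2 → C:3 H:5 O:1
  CH2 → C:1 H:2
  CH2 → C:1 H:2
  CH3 → C:1 H:3
Element totals:
  C: 6
  H: 12
  O: 1
Molecular formula: C6H12O.
  M = 6(12.011) + 12(1.008) + 15.999
    = 72.066 + 12.096 + 15.999 = 100.161

100.16 g/mol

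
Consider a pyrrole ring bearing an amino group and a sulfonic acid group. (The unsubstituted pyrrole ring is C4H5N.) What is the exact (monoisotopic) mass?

Atom tally by fragment:
  pyrrole ring core → C:4 H:5 N:1
  (− 2 ring H displaced by substituents)
  + NH2 → N:1 H:2
  + SO3H → S:1 O:3 H:1
Element totals:
  C: 4
  H: 6
  N: 2
  O: 3
  S: 1
Molecular formula: C4H6N2O3S.
  M = 4(12.0) + 6(1.007825) + 2(14.003074) + 3(15.994915) + 31.972071
    = 48.000000 + 6.046950 + 28.006148 + 47.984745 + 31.972071 = 162.009914

162.0099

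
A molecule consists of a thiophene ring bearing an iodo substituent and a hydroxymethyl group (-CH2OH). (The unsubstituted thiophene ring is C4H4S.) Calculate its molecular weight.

240.06 g/mol

Atom tally by fragment:
  thiophene ring core → C:4 H:4 S:1
  (− 2 ring H displaced by substituents)
  + I → I:1
  + CH2OH → C:1 H:3 O:1
Element totals:
  C: 5
  H: 5
  I: 1
  O: 1
  S: 1
Molecular formula: C5H5IOS.
  M = 5(12.011) + 5(1.008) + 126.904 + 15.999 + 32.06
    = 60.055 + 5.040 + 126.904 + 15.999 + 32.060 = 240.058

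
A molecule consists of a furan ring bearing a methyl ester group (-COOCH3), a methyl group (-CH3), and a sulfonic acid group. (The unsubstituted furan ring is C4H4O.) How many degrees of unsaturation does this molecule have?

4

Atom tally by fragment:
  furan ring core → C:4 H:4 O:1
  (− 3 ring H displaced by substituents)
  + COOCH3 → C:2 H:3 O:2
  + CH3 → C:1 H:3
  + SO3H → S:1 O:3 H:1
Element totals:
  C: 7
  H: 8
  O: 6
  S: 1
Molecular formula: C7H8O6S.
DoU = (2C + 2 + N − H − X) / 2 = (2·7 + 2 + 0 − 8 − 0) / 2 = 4.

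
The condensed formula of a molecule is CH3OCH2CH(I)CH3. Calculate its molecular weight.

200.02 g/mol

Element totals:
  C: 4
  H: 9
  I: 1
  O: 1
Molecular formula: C4H9IO.
  M = 4(12.011) + 9(1.008) + 126.904 + 15.999
    = 48.044 + 9.072 + 126.904 + 15.999 = 200.019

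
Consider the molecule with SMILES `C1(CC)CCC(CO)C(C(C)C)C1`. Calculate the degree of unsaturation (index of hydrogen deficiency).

Atom tally by fragment:
  cyclohexane ring core → C:6 H:12
  (− 3 ring H displaced by substituents)
  + C2H5 → C:2 H:5
  + CH2OH → C:1 H:3 O:1
  + CH(CH3)2 → C:3 H:7
Element totals:
  C: 12
  H: 24
  O: 1
Molecular formula: C12H24O.
DoU = (2C + 2 + N − H − X) / 2 = (2·12 + 2 + 0 − 24 − 0) / 2 = 1.

1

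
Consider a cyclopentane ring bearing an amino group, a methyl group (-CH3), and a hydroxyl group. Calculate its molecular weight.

115.18 g/mol

Atom tally by fragment:
  cyclopentane ring core → C:5 H:10
  (− 3 ring H displaced by substituents)
  + NH2 → N:1 H:2
  + CH3 → C:1 H:3
  + OH → O:1 H:1
Element totals:
  C: 6
  H: 13
  N: 1
  O: 1
Molecular formula: C6H13NO.
  M = 6(12.011) + 13(1.008) + 14.007 + 15.999
    = 72.066 + 13.104 + 14.007 + 15.999 = 115.176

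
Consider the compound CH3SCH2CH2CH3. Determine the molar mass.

90.18 g/mol

Element totals:
  C: 4
  H: 10
  S: 1
Molecular formula: C4H10S.
  M = 4(12.011) + 10(1.008) + 32.06
    = 48.044 + 10.080 + 32.060 = 90.184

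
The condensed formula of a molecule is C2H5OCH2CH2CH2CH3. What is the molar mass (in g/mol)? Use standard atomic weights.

Atom tally by fragment:
  C2H5OCH2 → C:3 H:7 O:1
  CH2 → C:1 H:2
  CH2 → C:1 H:2
  CH3 → C:1 H:3
Element totals:
  C: 6
  H: 14
  O: 1
Molecular formula: C6H14O.
  M = 6(12.011) + 14(1.008) + 15.999
    = 72.066 + 14.112 + 15.999 = 102.177

102.18 g/mol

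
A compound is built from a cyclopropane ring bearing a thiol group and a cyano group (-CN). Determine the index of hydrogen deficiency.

3

Atom tally by fragment:
  cyclopropane ring core → C:3 H:6
  (− 2 ring H displaced by substituents)
  + SH → S:1 H:1
  + CN → C:1 N:1
Element totals:
  C: 4
  H: 5
  N: 1
  S: 1
Molecular formula: C4H5NS.
DoU = (2C + 2 + N − H − X) / 2 = (2·4 + 2 + 1 − 5 − 0) / 2 = 3.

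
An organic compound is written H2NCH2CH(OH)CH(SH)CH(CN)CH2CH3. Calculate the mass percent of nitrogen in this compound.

16.08%

Atom tally by fragment:
  H2NCH2 → C:1 H:4 N:1
  CH(OH) → C:1 H:2 O:1
  CH(SH) → C:1 H:2 S:1
  CH(CN) → C:2 H:1 N:1
  CH2 → C:1 H:2
  CH3 → C:1 H:3
Element totals:
  C: 7
  H: 14
  N: 2
  O: 1
  S: 1
Molecular formula: C7H14N2OS.
Molar mass = 174.262 g/mol.
Mass from N: 2 × 14.007 = 28.014 g/mol.
%N = 28.014 / 174.262 × 100 = 16.08%.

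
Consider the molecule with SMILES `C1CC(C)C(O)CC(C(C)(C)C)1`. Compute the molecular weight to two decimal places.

Atom tally by fragment:
  cyclohexane ring core → C:6 H:12
  (− 3 ring H displaced by substituents)
  + CH3 → C:1 H:3
  + OH → O:1 H:1
  + C(CH3)3 → C:4 H:9
Element totals:
  C: 11
  H: 22
  O: 1
Molecular formula: C11H22O.
  M = 11(12.011) + 22(1.008) + 15.999
    = 132.121 + 22.176 + 15.999 = 170.296

170.30 g/mol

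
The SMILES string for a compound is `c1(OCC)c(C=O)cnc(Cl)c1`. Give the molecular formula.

Atom tally by fragment:
  pyridine ring core → C:5 H:5 N:1
  (− 3 ring H displaced by substituents)
  + OC2H5 → C:2 H:5 O:1
  + CHO → C:1 H:1 O:1
  + Cl → Cl:1
Element totals:
  C: 8
  H: 8
  Cl: 1
  N: 1
  O: 2

C8H8ClNO2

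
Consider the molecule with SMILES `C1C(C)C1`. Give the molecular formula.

Atom tally by fragment:
  cyclopropane ring core → C:3 H:6
  (− 1 ring H displaced by substituents)
  + CH3 → C:1 H:3
Element totals:
  C: 4
  H: 8

C4H8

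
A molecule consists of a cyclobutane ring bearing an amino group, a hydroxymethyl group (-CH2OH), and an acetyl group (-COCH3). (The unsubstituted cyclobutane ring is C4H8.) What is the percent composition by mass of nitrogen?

9.78%

Atom tally by fragment:
  cyclobutane ring core → C:4 H:8
  (− 3 ring H displaced by substituents)
  + NH2 → N:1 H:2
  + CH2OH → C:1 H:3 O:1
  + COCH3 → C:2 H:3 O:1
Element totals:
  C: 7
  H: 13
  N: 1
  O: 2
Molecular formula: C7H13NO2.
Molar mass = 143.186 g/mol.
Mass from N: 1 × 14.007 = 14.007 g/mol.
%N = 14.007 / 143.186 × 100 = 9.78%.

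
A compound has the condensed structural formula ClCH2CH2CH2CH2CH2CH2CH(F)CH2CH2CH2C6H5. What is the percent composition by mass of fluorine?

Element totals:
  C: 16
  H: 24
  Cl: 1
  F: 1
Molecular formula: C16H24ClF.
Molar mass = 270.816 g/mol.
Mass from F: 1 × 18.998 = 18.998 g/mol.
%F = 18.998 / 270.816 × 100 = 7.02%.

7.02%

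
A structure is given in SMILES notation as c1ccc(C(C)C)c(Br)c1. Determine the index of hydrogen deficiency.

4

Atom tally by fragment:
  benzene ring core → C:6 H:6
  (− 2 ring H displaced by substituents)
  + CH(CH3)2 → C:3 H:7
  + Br → Br:1
Element totals:
  C: 9
  H: 11
  Br: 1
Molecular formula: C9H11Br.
DoU = (2C + 2 + N − H − X) / 2 = (2·9 + 2 + 0 − 11 − 1) / 2 = 4.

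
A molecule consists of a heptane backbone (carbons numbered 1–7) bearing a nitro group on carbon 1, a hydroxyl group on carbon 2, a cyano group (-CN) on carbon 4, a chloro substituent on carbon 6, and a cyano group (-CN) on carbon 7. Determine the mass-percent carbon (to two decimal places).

44.00%

Atom tally by fragment:
  O2NCH2 → C:1 H:2 N:1 O:2
  CH(OH) → C:1 H:2 O:1
  CH2 → C:1 H:2
  CH(CN) → C:2 H:1 N:1
  CH2 → C:1 H:2
  CH(Cl) → C:1 H:1 Cl:1
  CH2CN → C:2 H:2 N:1
Element totals:
  C: 9
  H: 12
  Cl: 1
  N: 3
  O: 3
Molecular formula: C9H12ClN3O3.
Molar mass = 245.663 g/mol.
Mass from C: 9 × 12.011 = 108.099 g/mol.
%C = 108.099 / 245.663 × 100 = 44.00%.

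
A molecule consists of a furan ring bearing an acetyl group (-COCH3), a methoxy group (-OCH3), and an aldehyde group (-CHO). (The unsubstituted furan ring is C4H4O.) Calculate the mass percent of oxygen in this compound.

Atom tally by fragment:
  furan ring core → C:4 H:4 O:1
  (− 3 ring H displaced by substituents)
  + COCH3 → C:2 H:3 O:1
  + OCH3 → C:1 H:3 O:1
  + CHO → C:1 H:1 O:1
Element totals:
  C: 8
  H: 8
  O: 4
Molecular formula: C8H8O4.
Molar mass = 168.148 g/mol.
Mass from O: 4 × 15.999 = 63.996 g/mol.
%O = 63.996 / 168.148 × 100 = 38.06%.

38.06%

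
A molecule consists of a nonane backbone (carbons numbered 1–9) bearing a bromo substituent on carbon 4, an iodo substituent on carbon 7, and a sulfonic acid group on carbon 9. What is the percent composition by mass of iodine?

Atom tally by fragment:
  CH3 → C:1 H:3
  CH2 → C:1 H:2
  CH2 → C:1 H:2
  CH(Br) → C:1 H:1 Br:1
  CH2 → C:1 H:2
  CH2 → C:1 H:2
  CH(I) → C:1 H:1 I:1
  CH2 → C:1 H:2
  CH2SO3H → C:1 H:3 S:1 O:3
Element totals:
  C: 9
  H: 18
  Br: 1
  I: 1
  O: 3
  S: 1
Molecular formula: C9H18BrIO3S.
Molar mass = 413.108 g/mol.
Mass from I: 1 × 126.904 = 126.904 g/mol.
%I = 126.904 / 413.108 × 100 = 30.72%.

30.72%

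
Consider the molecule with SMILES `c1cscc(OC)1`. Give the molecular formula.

C5H6OS

Atom tally by fragment:
  thiophene ring core → C:4 H:4 S:1
  (− 1 ring H displaced by substituents)
  + OCH3 → C:1 H:3 O:1
Element totals:
  C: 5
  H: 6
  O: 1
  S: 1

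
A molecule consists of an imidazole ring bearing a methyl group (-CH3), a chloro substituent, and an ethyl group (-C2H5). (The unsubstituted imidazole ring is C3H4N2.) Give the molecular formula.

C6H9ClN2

Atom tally by fragment:
  imidazole ring core → C:3 H:4 N:2
  (− 3 ring H displaced by substituents)
  + CH3 → C:1 H:3
  + Cl → Cl:1
  + C2H5 → C:2 H:5
Element totals:
  C: 6
  H: 9
  Cl: 1
  N: 2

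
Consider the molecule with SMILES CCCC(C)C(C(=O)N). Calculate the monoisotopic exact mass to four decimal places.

129.1154

Atom tally by fragment:
  CH3 → C:1 H:3
  CH2 → C:1 H:2
  CH2 → C:1 H:2
  CH(CH3) → C:2 H:4
  CH2CONH2 → C:2 H:4 O:1 N:1
Element totals:
  C: 7
  H: 15
  N: 1
  O: 1
Molecular formula: C7H15NO.
  M = 7(12.0) + 15(1.007825) + 14.003074 + 15.994915
    = 84.000000 + 15.117375 + 14.003074 + 15.994915 = 129.115364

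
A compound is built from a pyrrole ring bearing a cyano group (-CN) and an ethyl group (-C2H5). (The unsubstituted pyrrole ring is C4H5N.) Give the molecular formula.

C7H8N2

Atom tally by fragment:
  pyrrole ring core → C:4 H:5 N:1
  (− 2 ring H displaced by substituents)
  + CN → C:1 N:1
  + C2H5 → C:2 H:5
Element totals:
  C: 7
  H: 8
  N: 2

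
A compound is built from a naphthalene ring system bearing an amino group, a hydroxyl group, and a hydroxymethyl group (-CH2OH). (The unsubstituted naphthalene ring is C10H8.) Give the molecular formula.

Atom tally by fragment:
  naphthalene ring system core → C:10 H:8
  (− 3 ring H displaced by substituents)
  + NH2 → N:1 H:2
  + OH → O:1 H:1
  + CH2OH → C:1 H:3 O:1
Element totals:
  C: 11
  H: 11
  N: 1
  O: 2

C11H11NO2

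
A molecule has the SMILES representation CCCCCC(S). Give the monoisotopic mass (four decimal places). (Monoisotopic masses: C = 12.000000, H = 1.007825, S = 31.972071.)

118.0816

Atom tally by fragment:
  CH3 → C:1 H:3
  CH2 → C:1 H:2
  CH2 → C:1 H:2
  CH2 → C:1 H:2
  CH2 → C:1 H:2
  CH2SH → C:1 H:3 S:1
Element totals:
  C: 6
  H: 14
  S: 1
Molecular formula: C6H14S.
  M = 6(12.0) + 14(1.007825) + 31.972071
    = 72.000000 + 14.109550 + 31.972071 = 118.081621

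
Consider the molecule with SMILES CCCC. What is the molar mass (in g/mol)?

58.12 g/mol

Atom tally by fragment:
  CH3 → C:1 H:3
  CH2 → C:1 H:2
  CH2 → C:1 H:2
  CH3 → C:1 H:3
Element totals:
  C: 4
  H: 10
Molecular formula: C4H10.
  M = 4(12.011) + 10(1.008)
    = 48.044 + 10.080 = 58.124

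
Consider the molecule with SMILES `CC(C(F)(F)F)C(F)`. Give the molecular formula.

Atom tally by fragment:
  CH3 → C:1 H:3
  CH(CF3) → C:2 H:1 F:3
  CH2F → C:1 H:2 F:1
Element totals:
  C: 4
  H: 6
  F: 4

C4H6F4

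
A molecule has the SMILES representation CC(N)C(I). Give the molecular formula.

Atom tally by fragment:
  CH3 → C:1 H:3
  CH(NH2) → C:1 H:3 N:1
  CH2I → C:1 H:2 I:1
Element totals:
  C: 3
  H: 8
  I: 1
  N: 1

C3H8IN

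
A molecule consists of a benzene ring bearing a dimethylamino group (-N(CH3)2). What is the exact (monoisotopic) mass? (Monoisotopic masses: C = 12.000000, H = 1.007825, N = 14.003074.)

121.0891

Atom tally by fragment:
  benzene ring core → C:6 H:6
  (− 1 ring H displaced by substituents)
  + N(CH3)2 → N:1 C:2 H:6
Element totals:
  C: 8
  H: 11
  N: 1
Molecular formula: C8H11N.
  M = 8(12.0) + 11(1.007825) + 14.003074
    = 96.000000 + 11.086075 + 14.003074 = 121.089149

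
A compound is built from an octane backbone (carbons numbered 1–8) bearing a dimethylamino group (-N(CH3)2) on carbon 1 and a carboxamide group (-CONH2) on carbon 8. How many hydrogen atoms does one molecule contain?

24

Atom tally by fragment:
  (CH3)2NCH2 → C:3 H:8 N:1
  CH2 → C:1 H:2
  CH2 → C:1 H:2
  CH2 → C:1 H:2
  CH2 → C:1 H:2
  CH2 → C:1 H:2
  CH2 → C:1 H:2
  CH2CONH2 → C:2 H:4 O:1 N:1
Element totals:
  C: 11
  H: 24
  N: 2
  O: 1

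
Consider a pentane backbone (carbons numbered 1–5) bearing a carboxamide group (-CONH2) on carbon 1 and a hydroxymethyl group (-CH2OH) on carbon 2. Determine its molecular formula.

Atom tally by fragment:
  H2NOCCH2 → C:2 H:4 O:1 N:1
  CH(CH2OH) → C:2 H:4 O:1
  CH2 → C:1 H:2
  CH2 → C:1 H:2
  CH3 → C:1 H:3
Element totals:
  C: 7
  H: 15
  N: 1
  O: 2

C7H15NO2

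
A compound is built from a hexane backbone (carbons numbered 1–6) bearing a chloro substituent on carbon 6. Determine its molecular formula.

Atom tally by fragment:
  CH3 → C:1 H:3
  CH2 → C:1 H:2
  CH2 → C:1 H:2
  CH2 → C:1 H:2
  CH2 → C:1 H:2
  CH2Cl → C:1 H:2 Cl:1
Element totals:
  C: 6
  H: 13
  Cl: 1

C6H13Cl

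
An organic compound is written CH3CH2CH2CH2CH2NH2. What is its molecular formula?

Atom tally by fragment:
  CH3 → C:1 H:3
  CH2 → C:1 H:2
  CH2 → C:1 H:2
  CH2 → C:1 H:2
  CH2NH2 → C:1 H:4 N:1
Element totals:
  C: 5
  H: 13
  N: 1

C5H13N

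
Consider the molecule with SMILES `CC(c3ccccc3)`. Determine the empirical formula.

C4H5

Atom tally by fragment:
  CH3 → C:1 H:3
  CH2C6H5 → C:7 H:7
Element totals:
  C: 8
  H: 10
Molecular formula: C8H10.
gcd of subscripts = 2; dividing each by 2:
  C: 8/2 = 4
  H: 10/2 = 5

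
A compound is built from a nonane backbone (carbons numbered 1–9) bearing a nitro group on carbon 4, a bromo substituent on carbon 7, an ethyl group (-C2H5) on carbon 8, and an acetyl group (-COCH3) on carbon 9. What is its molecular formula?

C13H24BrNO3

Atom tally by fragment:
  CH3 → C:1 H:3
  CH2 → C:1 H:2
  CH2 → C:1 H:2
  CH(NO2) → C:1 H:1 N:1 O:2
  CH2 → C:1 H:2
  CH2 → C:1 H:2
  CH(Br) → C:1 H:1 Br:1
  CH(C2H5) → C:3 H:6
  CH2COCH3 → C:3 H:5 O:1
Element totals:
  C: 13
  H: 24
  Br: 1
  N: 1
  O: 3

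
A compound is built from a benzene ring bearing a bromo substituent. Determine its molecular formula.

C6H5Br

Atom tally by fragment:
  benzene ring core → C:6 H:6
  (− 1 ring H displaced by substituents)
  + Br → Br:1
Element totals:
  C: 6
  H: 5
  Br: 1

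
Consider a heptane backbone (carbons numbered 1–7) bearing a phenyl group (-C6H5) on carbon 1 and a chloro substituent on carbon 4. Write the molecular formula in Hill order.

Atom tally by fragment:
  C6H5CH2 → C:7 H:7
  CH2 → C:1 H:2
  CH2 → C:1 H:2
  CH(Cl) → C:1 H:1 Cl:1
  CH2 → C:1 H:2
  CH2 → C:1 H:2
  CH3 → C:1 H:3
Element totals:
  C: 13
  H: 19
  Cl: 1

C13H19Cl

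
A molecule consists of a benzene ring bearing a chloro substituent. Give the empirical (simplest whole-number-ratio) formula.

Atom tally by fragment:
  benzene ring core → C:6 H:6
  (− 1 ring H displaced by substituents)
  + Cl → Cl:1
Element totals:
  C: 6
  H: 5
  Cl: 1
Molecular formula: C6H5Cl.
gcd of subscripts (6, 1, 5) = 1, so the empirical formula equals the molecular formula.

C6H5Cl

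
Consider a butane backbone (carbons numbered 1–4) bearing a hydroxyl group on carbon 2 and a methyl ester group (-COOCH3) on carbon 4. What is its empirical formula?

C2H4O

Atom tally by fragment:
  CH3 → C:1 H:3
  CH(OH) → C:1 H:2 O:1
  CH2 → C:1 H:2
  CH2COOCH3 → C:3 H:5 O:2
Element totals:
  C: 6
  H: 12
  O: 3
Molecular formula: C6H12O3.
gcd of subscripts = 3; dividing each by 3:
  C: 6/3 = 2
  H: 12/3 = 4
  O: 3/3 = 1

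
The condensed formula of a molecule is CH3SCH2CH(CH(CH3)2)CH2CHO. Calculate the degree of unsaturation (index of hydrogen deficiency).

Atom tally by fragment:
  CH3SCH2 → C:2 H:5 S:1
  CH(CH(CH3)2) → C:4 H:8
  CH2CHO → C:2 H:3 O:1
Element totals:
  C: 8
  H: 16
  O: 1
  S: 1
Molecular formula: C8H16OS.
DoU = (2C + 2 + N − H − X) / 2 = (2·8 + 2 + 0 − 16 − 0) / 2 = 1.

1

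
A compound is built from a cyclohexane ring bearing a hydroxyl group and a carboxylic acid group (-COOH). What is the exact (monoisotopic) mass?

144.0786

Atom tally by fragment:
  cyclohexane ring core → C:6 H:12
  (− 2 ring H displaced by substituents)
  + OH → O:1 H:1
  + COOH → C:1 H:1 O:2
Element totals:
  C: 7
  H: 12
  O: 3
Molecular formula: C7H12O3.
  M = 7(12.0) + 12(1.007825) + 3(15.994915)
    = 84.000000 + 12.093900 + 47.984745 = 144.078645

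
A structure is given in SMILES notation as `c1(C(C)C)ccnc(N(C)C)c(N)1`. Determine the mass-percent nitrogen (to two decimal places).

23.44%

Atom tally by fragment:
  pyridine ring core → C:5 H:5 N:1
  (− 3 ring H displaced by substituents)
  + CH(CH3)2 → C:3 H:7
  + N(CH3)2 → N:1 C:2 H:6
  + NH2 → N:1 H:2
Element totals:
  C: 10
  H: 17
  N: 3
Molecular formula: C10H17N3.
Molar mass = 179.267 g/mol.
Mass from N: 3 × 14.007 = 42.021 g/mol.
%N = 42.021 / 179.267 × 100 = 23.44%.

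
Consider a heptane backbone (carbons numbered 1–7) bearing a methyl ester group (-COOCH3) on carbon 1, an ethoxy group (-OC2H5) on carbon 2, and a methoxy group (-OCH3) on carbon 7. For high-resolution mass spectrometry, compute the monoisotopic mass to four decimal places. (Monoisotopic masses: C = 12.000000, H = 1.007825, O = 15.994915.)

232.1675

Atom tally by fragment:
  CH3OOCCH2 → C:3 H:5 O:2
  CH(OC2H5) → C:3 H:6 O:1
  CH2 → C:1 H:2
  CH2 → C:1 H:2
  CH2 → C:1 H:2
  CH2 → C:1 H:2
  CH2OCH3 → C:2 H:5 O:1
Element totals:
  C: 12
  H: 24
  O: 4
Molecular formula: C12H24O4.
  M = 12(12.0) + 24(1.007825) + 4(15.994915)
    = 144.000000 + 24.187800 + 63.979660 = 232.167460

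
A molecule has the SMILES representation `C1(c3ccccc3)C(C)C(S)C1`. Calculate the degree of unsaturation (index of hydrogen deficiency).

Atom tally by fragment:
  cyclobutane ring core → C:4 H:8
  (− 3 ring H displaced by substituents)
  + C6H5 → C:6 H:5
  + CH3 → C:1 H:3
  + SH → S:1 H:1
Element totals:
  C: 11
  H: 14
  S: 1
Molecular formula: C11H14S.
DoU = (2C + 2 + N − H − X) / 2 = (2·11 + 2 + 0 − 14 − 0) / 2 = 5.

5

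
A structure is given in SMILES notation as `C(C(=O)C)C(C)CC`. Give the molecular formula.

C7H14O

Atom tally by fragment:
  CH3COCH2 → C:3 H:5 O:1
  CH(CH3) → C:2 H:4
  CH2 → C:1 H:2
  CH3 → C:1 H:3
Element totals:
  C: 7
  H: 14
  O: 1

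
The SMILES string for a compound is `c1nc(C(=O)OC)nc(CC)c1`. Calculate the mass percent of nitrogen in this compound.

16.86%

Atom tally by fragment:
  pyrimidine ring core → C:4 H:4 N:2
  (− 2 ring H displaced by substituents)
  + COOCH3 → C:2 H:3 O:2
  + C2H5 → C:2 H:5
Element totals:
  C: 8
  H: 10
  N: 2
  O: 2
Molecular formula: C8H10N2O2.
Molar mass = 166.180 g/mol.
Mass from N: 2 × 14.007 = 28.014 g/mol.
%N = 28.014 / 166.180 × 100 = 16.86%.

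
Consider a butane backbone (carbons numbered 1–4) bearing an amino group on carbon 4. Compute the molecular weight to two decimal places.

Atom tally by fragment:
  CH3 → C:1 H:3
  CH2 → C:1 H:2
  CH2 → C:1 H:2
  CH2NH2 → C:1 H:4 N:1
Element totals:
  C: 4
  H: 11
  N: 1
Molecular formula: C4H11N.
  M = 4(12.011) + 11(1.008) + 14.007
    = 48.044 + 11.088 + 14.007 = 73.139

73.14 g/mol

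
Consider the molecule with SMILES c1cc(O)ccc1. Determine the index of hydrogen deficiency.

4

Atom tally by fragment:
  benzene ring core → C:6 H:6
  (− 1 ring H displaced by substituents)
  + OH → O:1 H:1
Element totals:
  C: 6
  H: 6
  O: 1
Molecular formula: C6H6O.
DoU = (2C + 2 + N − H − X) / 2 = (2·6 + 2 + 0 − 6 − 0) / 2 = 4.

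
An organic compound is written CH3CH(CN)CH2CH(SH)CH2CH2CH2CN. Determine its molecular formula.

C9H14N2S

Atom tally by fragment:
  CH3 → C:1 H:3
  CH(CN) → C:2 H:1 N:1
  CH2 → C:1 H:2
  CH(SH) → C:1 H:2 S:1
  CH2 → C:1 H:2
  CH2 → C:1 H:2
  CH2CN → C:2 H:2 N:1
Element totals:
  C: 9
  H: 14
  N: 2
  S: 1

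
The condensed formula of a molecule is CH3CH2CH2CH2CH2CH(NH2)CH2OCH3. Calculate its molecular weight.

145.25 g/mol

Element totals:
  C: 8
  H: 19
  N: 1
  O: 1
Molecular formula: C8H19NO.
  M = 8(12.011) + 19(1.008) + 14.007 + 15.999
    = 96.088 + 19.152 + 14.007 + 15.999 = 145.246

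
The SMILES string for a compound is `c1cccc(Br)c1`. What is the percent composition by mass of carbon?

45.90%

Atom tally by fragment:
  benzene ring core → C:6 H:6
  (− 1 ring H displaced by substituents)
  + Br → Br:1
Element totals:
  C: 6
  H: 5
  Br: 1
Molecular formula: C6H5Br.
Molar mass = 157.010 g/mol.
Mass from C: 6 × 12.011 = 72.066 g/mol.
%C = 72.066 / 157.010 × 100 = 45.90%.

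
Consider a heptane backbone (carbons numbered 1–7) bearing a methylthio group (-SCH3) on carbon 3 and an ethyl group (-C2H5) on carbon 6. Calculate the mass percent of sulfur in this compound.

18.39%

Atom tally by fragment:
  CH3 → C:1 H:3
  CH2 → C:1 H:2
  CH(SCH3) → C:2 H:4 S:1
  CH2 → C:1 H:2
  CH2 → C:1 H:2
  CH(C2H5) → C:3 H:6
  CH3 → C:1 H:3
Element totals:
  C: 10
  H: 22
  S: 1
Molecular formula: C10H22S.
Molar mass = 174.346 g/mol.
Mass from S: 1 × 32.06 = 32.060 g/mol.
%S = 32.060 / 174.346 × 100 = 18.39%.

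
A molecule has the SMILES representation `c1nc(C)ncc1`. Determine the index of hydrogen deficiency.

4

Atom tally by fragment:
  pyrimidine ring core → C:4 H:4 N:2
  (− 1 ring H displaced by substituents)
  + CH3 → C:1 H:3
Element totals:
  C: 5
  H: 6
  N: 2
Molecular formula: C5H6N2.
DoU = (2C + 2 + N − H − X) / 2 = (2·5 + 2 + 2 − 6 − 0) / 2 = 4.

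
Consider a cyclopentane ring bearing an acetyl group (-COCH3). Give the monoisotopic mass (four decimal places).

112.0888

Atom tally by fragment:
  cyclopentane ring core → C:5 H:10
  (− 1 ring H displaced by substituents)
  + COCH3 → C:2 H:3 O:1
Element totals:
  C: 7
  H: 12
  O: 1
Molecular formula: C7H12O.
  M = 7(12.0) + 12(1.007825) + 15.994915
    = 84.000000 + 12.093900 + 15.994915 = 112.088815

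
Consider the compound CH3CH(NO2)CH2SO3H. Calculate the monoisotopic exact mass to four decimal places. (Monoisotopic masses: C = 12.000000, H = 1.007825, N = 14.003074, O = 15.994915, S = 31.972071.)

169.0045

Atom tally by fragment:
  CH3 → C:1 H:3
  CH(NO2) → C:1 H:1 N:1 O:2
  CH2SO3H → C:1 H:3 S:1 O:3
Element totals:
  C: 3
  H: 7
  N: 1
  O: 5
  S: 1
Molecular formula: C3H7NO5S.
  M = 3(12.0) + 7(1.007825) + 14.003074 + 5(15.994915) + 31.972071
    = 36.000000 + 7.054775 + 14.003074 + 79.974575 + 31.972071 = 169.004495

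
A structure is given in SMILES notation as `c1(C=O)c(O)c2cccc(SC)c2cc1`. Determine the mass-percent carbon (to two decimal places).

66.03%

Atom tally by fragment:
  naphthalene ring system core → C:10 H:8
  (− 3 ring H displaced by substituents)
  + CHO → C:1 H:1 O:1
  + OH → O:1 H:1
  + SCH3 → C:1 H:3 S:1
Element totals:
  C: 12
  H: 10
  O: 2
  S: 1
Molecular formula: C12H10O2S.
Molar mass = 218.270 g/mol.
Mass from C: 12 × 12.011 = 144.132 g/mol.
%C = 144.132 / 218.270 × 100 = 66.03%.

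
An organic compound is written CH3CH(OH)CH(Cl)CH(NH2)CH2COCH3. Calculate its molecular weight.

Element totals:
  C: 7
  H: 14
  Cl: 1
  N: 1
  O: 2
Molecular formula: C7H14ClNO2.
  M = 7(12.011) + 14(1.008) + 35.45 + 14.007 + 2(15.999)
    = 84.077 + 14.112 + 35.450 + 14.007 + 31.998 = 179.644

179.64 g/mol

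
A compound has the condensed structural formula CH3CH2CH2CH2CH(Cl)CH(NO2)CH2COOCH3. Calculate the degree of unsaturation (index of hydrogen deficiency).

2

Atom tally by fragment:
  CH3 → C:1 H:3
  CH2 → C:1 H:2
  CH2 → C:1 H:2
  CH2 → C:1 H:2
  CH(Cl) → C:1 H:1 Cl:1
  CH(NO2) → C:1 H:1 N:1 O:2
  CH2COOCH3 → C:3 H:5 O:2
Element totals:
  C: 9
  H: 16
  Cl: 1
  N: 1
  O: 4
Molecular formula: C9H16ClNO4.
DoU = (2C + 2 + N − H − X) / 2 = (2·9 + 2 + 1 − 16 − 1) / 2 = 2.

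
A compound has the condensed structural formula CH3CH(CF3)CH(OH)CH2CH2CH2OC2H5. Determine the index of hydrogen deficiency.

0

Element totals:
  C: 9
  H: 17
  F: 3
  O: 2
Molecular formula: C9H17F3O2.
DoU = (2C + 2 + N − H − X) / 2 = (2·9 + 2 + 0 − 17 − 3) / 2 = 0.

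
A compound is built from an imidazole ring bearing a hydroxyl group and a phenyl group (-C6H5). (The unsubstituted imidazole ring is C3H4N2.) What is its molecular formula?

C9H8N2O

Atom tally by fragment:
  imidazole ring core → C:3 H:4 N:2
  (− 2 ring H displaced by substituents)
  + OH → O:1 H:1
  + C6H5 → C:6 H:5
Element totals:
  C: 9
  H: 8
  N: 2
  O: 1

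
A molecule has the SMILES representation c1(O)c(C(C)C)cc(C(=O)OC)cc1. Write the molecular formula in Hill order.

C11H14O3

Atom tally by fragment:
  benzene ring core → C:6 H:6
  (− 3 ring H displaced by substituents)
  + OH → O:1 H:1
  + CH(CH3)2 → C:3 H:7
  + COOCH3 → C:2 H:3 O:2
Element totals:
  C: 11
  H: 14
  O: 3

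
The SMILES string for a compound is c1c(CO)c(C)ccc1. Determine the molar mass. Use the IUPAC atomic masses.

122.17 g/mol

Atom tally by fragment:
  benzene ring core → C:6 H:6
  (− 2 ring H displaced by substituents)
  + CH2OH → C:1 H:3 O:1
  + CH3 → C:1 H:3
Element totals:
  C: 8
  H: 10
  O: 1
Molecular formula: C8H10O.
  M = 8(12.011) + 10(1.008) + 15.999
    = 96.088 + 10.080 + 15.999 = 122.167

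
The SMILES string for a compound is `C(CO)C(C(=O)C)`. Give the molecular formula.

C5H10O2

Atom tally by fragment:
  HOCH2CH2 → C:2 H:5 O:1
  CH2COCH3 → C:3 H:5 O:1
Element totals:
  C: 5
  H: 10
  O: 2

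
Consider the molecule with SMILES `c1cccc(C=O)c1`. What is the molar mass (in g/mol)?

Atom tally by fragment:
  benzene ring core → C:6 H:6
  (− 1 ring H displaced by substituents)
  + CHO → C:1 H:1 O:1
Element totals:
  C: 7
  H: 6
  O: 1
Molecular formula: C7H6O.
  M = 7(12.011) + 6(1.008) + 15.999
    = 84.077 + 6.048 + 15.999 = 106.124

106.12 g/mol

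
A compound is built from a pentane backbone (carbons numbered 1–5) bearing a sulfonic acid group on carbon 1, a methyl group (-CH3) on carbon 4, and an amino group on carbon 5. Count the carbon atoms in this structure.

6

Atom tally by fragment:
  HO3SCH2 → C:1 H:3 S:1 O:3
  CH2 → C:1 H:2
  CH2 → C:1 H:2
  CH(CH3) → C:2 H:4
  CH2NH2 → C:1 H:4 N:1
Element totals:
  C: 6
  H: 15
  N: 1
  O: 3
  S: 1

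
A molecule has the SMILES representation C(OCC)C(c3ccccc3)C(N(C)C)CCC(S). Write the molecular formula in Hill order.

Atom tally by fragment:
  C2H5OCH2 → C:3 H:7 O:1
  CH(C6H5) → C:7 H:6
  CH(N(CH3)2) → C:3 H:7 N:1
  CH2 → C:1 H:2
  CH2 → C:1 H:2
  CH2SH → C:1 H:3 S:1
Element totals:
  C: 16
  H: 27
  N: 1
  O: 1
  S: 1

C16H27NOS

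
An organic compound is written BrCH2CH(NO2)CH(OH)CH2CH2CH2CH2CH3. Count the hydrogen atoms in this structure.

Atom tally by fragment:
  BrCH2 → C:1 H:2 Br:1
  CH(NO2) → C:1 H:1 N:1 O:2
  CH(OH) → C:1 H:2 O:1
  CH2 → C:1 H:2
  CH2 → C:1 H:2
  CH2 → C:1 H:2
  CH2 → C:1 H:2
  CH3 → C:1 H:3
Element totals:
  C: 8
  H: 16
  Br: 1
  N: 1
  O: 3

16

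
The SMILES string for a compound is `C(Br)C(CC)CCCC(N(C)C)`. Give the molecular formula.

C10H22BrN

Atom tally by fragment:
  BrCH2 → C:1 H:2 Br:1
  CH(C2H5) → C:3 H:6
  CH2 → C:1 H:2
  CH2 → C:1 H:2
  CH2 → C:1 H:2
  CH2N(CH3)2 → C:3 H:8 N:1
Element totals:
  C: 10
  H: 22
  Br: 1
  N: 1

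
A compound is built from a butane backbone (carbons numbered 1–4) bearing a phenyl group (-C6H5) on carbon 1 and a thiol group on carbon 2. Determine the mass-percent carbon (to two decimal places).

Atom tally by fragment:
  C6H5CH2 → C:7 H:7
  CH(SH) → C:1 H:2 S:1
  CH2 → C:1 H:2
  CH3 → C:1 H:3
Element totals:
  C: 10
  H: 14
  S: 1
Molecular formula: C10H14S.
Molar mass = 166.282 g/mol.
Mass from C: 10 × 12.011 = 120.110 g/mol.
%C = 120.110 / 166.282 × 100 = 72.23%.

72.23%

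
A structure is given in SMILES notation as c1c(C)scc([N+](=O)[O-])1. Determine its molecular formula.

C5H5NO2S

Atom tally by fragment:
  thiophene ring core → C:4 H:4 S:1
  (− 2 ring H displaced by substituents)
  + CH3 → C:1 H:3
  + NO2 → N:1 O:2
Element totals:
  C: 5
  H: 5
  N: 1
  O: 2
  S: 1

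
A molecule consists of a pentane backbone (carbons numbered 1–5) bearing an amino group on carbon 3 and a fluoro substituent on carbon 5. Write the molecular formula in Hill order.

Atom tally by fragment:
  CH3 → C:1 H:3
  CH2 → C:1 H:2
  CH(NH2) → C:1 H:3 N:1
  CH2 → C:1 H:2
  CH2F → C:1 H:2 F:1
Element totals:
  C: 5
  H: 12
  F: 1
  N: 1

C5H12FN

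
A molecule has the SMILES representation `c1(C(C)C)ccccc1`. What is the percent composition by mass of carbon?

89.94%

Atom tally by fragment:
  benzene ring core → C:6 H:6
  (− 1 ring H displaced by substituents)
  + CH(CH3)2 → C:3 H:7
Element totals:
  C: 9
  H: 12
Molecular formula: C9H12.
Molar mass = 120.195 g/mol.
Mass from C: 9 × 12.011 = 108.099 g/mol.
%C = 108.099 / 120.195 × 100 = 89.94%.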